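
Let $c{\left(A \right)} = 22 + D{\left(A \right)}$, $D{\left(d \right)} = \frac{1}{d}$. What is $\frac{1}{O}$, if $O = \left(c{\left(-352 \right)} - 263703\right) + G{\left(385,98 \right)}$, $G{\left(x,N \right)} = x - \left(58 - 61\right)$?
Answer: $- \frac{352}{92679137} \approx -3.798 \cdot 10^{-6}$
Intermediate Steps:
$c{\left(A \right)} = 22 + \frac{1}{A}$
$G{\left(x,N \right)} = 3 + x$ ($G{\left(x,N \right)} = x - -3 = x + 3 = 3 + x$)
$O = - \frac{92679137}{352}$ ($O = \left(\left(22 + \frac{1}{-352}\right) - 263703\right) + \left(3 + 385\right) = \left(\left(22 - \frac{1}{352}\right) - 263703\right) + 388 = \left(\frac{7743}{352} - 263703\right) + 388 = - \frac{92815713}{352} + 388 = - \frac{92679137}{352} \approx -2.6329 \cdot 10^{5}$)
$\frac{1}{O} = \frac{1}{- \frac{92679137}{352}} = - \frac{352}{92679137}$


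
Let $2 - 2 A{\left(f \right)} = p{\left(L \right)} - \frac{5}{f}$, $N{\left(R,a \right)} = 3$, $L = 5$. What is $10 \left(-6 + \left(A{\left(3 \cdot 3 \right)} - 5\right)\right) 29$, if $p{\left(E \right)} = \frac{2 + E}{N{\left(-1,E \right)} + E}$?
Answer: $- \frac{212135}{72} \approx -2946.3$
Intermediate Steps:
$p{\left(E \right)} = \frac{2 + E}{3 + E}$
$A{\left(f \right)} = \frac{9}{16} + \frac{5}{2 f}$ ($A{\left(f \right)} = 1 - \frac{\frac{2 + 5}{3 + 5} - \frac{5}{f}}{2} = 1 - \frac{\frac{1}{8} \cdot 7 - \frac{5}{f}}{2} = 1 - \frac{\frac{7}{8} - \frac{5}{f}}{2} = 1 - \left(\frac{7}{16} - \frac{5}{2 f}\right) = \frac{9}{16} + \frac{5}{2 f}$)
$10 \left(-6 + \left(A{\left(3 \cdot 3 \right)} - 5\right)\right) 29 = 10 \left(-6 - \left(5 - \frac{40 + 9 \cdot 3 \cdot 3}{16 \cdot 3 \cdot 3}\right)\right) 29 = 10 \left(-6 - \left(5 - \frac{40 + 9 \cdot 9}{16 \cdot 9}\right)\right) 29 = 10 \left(-6 - \left(5 - \frac{40 + 81}{144}\right)\right) 29 = 10 \left(-6 - \left(5 - \frac{121}{144}\right)\right) 29 = 10 \left(-6 + \left(\frac{121}{144} - 5\right)\right) 29 = 10 \left(-6 - \frac{599}{144}\right) 29 = 10 \left(- \frac{1463}{144}\right) 29 = \left(- \frac{7315}{72}\right) 29 = - \frac{212135}{72}$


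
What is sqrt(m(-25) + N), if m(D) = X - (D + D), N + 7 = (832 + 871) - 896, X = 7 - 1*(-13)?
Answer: sqrt(870) ≈ 29.496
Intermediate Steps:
X = 20 (X = 7 + 13 = 20)
N = 800 (N = -7 + ((832 + 871) - 896) = -7 + (1703 - 896) = -7 + 807 = 800)
m(D) = 20 - 2*D (m(D) = 20 - (D + D) = 20 - 2*D)
sqrt(m(-25) + N) = sqrt((20 - 2*(-25)) + 800) = sqrt((20 + 50) + 800) = sqrt(70 + 800) = sqrt(870)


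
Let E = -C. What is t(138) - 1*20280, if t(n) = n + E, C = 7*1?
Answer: -20149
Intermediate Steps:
C = 7
E = -7 (E = -1*7 = -7)
t(n) = -7 + n (t(n) = n - 7 = -7 + n)
t(138) - 1*20280 = (-7 + 138) - 1*20280 = 131 - 20280 = -20149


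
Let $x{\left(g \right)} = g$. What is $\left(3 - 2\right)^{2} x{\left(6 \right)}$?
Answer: $6$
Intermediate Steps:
$\left(3 - 2\right)^{2} x{\left(6 \right)} = \left(3 - 2\right)^{2} \cdot 6 = 1^{2} \cdot 6 = 1 \cdot 6 = 6$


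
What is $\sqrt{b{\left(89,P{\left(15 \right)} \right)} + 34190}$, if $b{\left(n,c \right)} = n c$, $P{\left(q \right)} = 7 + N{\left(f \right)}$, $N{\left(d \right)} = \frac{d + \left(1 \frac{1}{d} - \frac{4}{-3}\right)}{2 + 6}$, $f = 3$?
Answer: $\frac{\sqrt{1255137}}{6} \approx 186.72$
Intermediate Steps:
$N{\left(d \right)} = \frac{1}{6} + \frac{d}{8} + \frac{1}{8 d}$ ($N{\left(d \right)} = \frac{d + \left(\frac{1}{d} - - \frac{4}{3}\right)}{8} = \left(d + \left(\frac{1}{d} + \frac{4}{3}\right)\right) \frac{1}{8} = \left(d + \left(\frac{4}{3} + \frac{1}{d}\right)\right) \frac{1}{8} = \left(\frac{4}{3} + d + \frac{1}{d}\right) \frac{1}{8} = \frac{1}{6} + \frac{d}{8} + \frac{1}{8 d}$)
$P{\left(q \right)} = \frac{91}{12}$ ($P{\left(q \right)} = 7 + \frac{3 + 3 \left(4 + 3 \cdot 3\right)}{24 \cdot 3} = 7 + \frac{1}{24} \cdot \frac{1}{3} \left(3 + 3 \left(4 + 9\right)\right) = 7 + \frac{1}{24} \cdot \frac{1}{3} \left(3 + 3 \cdot 13\right) = 7 + \frac{1}{24} \cdot \frac{1}{3} \left(3 + 39\right) = 7 + \frac{1}{24} \cdot \frac{1}{3} \cdot 42 = 7 + \frac{7}{12} = \frac{91}{12}$)
$b{\left(n,c \right)} = c n$
$\sqrt{b{\left(89,P{\left(15 \right)} \right)} + 34190} = \sqrt{\frac{91}{12} \cdot 89 + 34190} = \sqrt{\frac{8099}{12} + 34190} = \sqrt{\frac{418379}{12}} = \frac{\sqrt{1255137}}{6}$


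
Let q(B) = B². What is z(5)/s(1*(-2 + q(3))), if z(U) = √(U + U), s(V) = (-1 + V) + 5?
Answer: √10/11 ≈ 0.28748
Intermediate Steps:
s(V) = 4 + V
z(U) = √2*√U (z(U) = √(2*U) = √2*√U)
z(5)/s(1*(-2 + q(3))) = (√2*√5)/(4 + 1*(-2 + 3²)) = √10/(4 + 1*(-2 + 9)) = √10/(4 + 1*7) = √10/(4 + 7) = √10/11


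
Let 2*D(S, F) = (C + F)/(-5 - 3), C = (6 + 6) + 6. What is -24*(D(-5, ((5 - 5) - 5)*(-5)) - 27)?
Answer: 1425/2 ≈ 712.50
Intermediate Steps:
C = 18 (C = 12 + 6 = 18)
D(S, F) = -9/8 - F/16 (D(S, F) = ((18 + F)/(-5 - 3))/2 = ((18 + F)/(-8))/2 = ((18 + F)*(-1/8))/2 = (-9/4 - F/8)/2 = -9/8 - F/16)
-24*(D(-5, ((5 - 5) - 5)*(-5)) - 27) = -24*((-9/8 - ((5 - 5) - 5)*(-5)/16) - 27) = -24*((-9/8 - (0 - 5)*(-5)/16) - 27) = -24*((-9/8 - (-5)*(-5)/16) - 27) = -24*((-9/8 - 1/16*25) - 27) = -24*((-9/8 - 25/16) - 27) = -24*(-43/16 - 27) = -24*(-475/16) = 1425/2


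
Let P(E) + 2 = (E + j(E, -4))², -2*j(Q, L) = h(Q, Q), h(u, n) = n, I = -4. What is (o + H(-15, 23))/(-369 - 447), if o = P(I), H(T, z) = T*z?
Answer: 343/816 ≈ 0.42034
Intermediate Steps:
j(Q, L) = -Q/2
P(E) = -2 + E²/4 (P(E) = -2 + (E - E/2)² = -2 + (E/2)² = -2 + E²/4)
o = 2 (o = -2 + (¼)*(-4)² = -2 + (¼)*16 = -2 + 4 = 2)
(o + H(-15, 23))/(-369 - 447) = (2 - 15*23)/(-369 - 447) = (2 - 345)/(-816) = -343*(-1/816) = 343/816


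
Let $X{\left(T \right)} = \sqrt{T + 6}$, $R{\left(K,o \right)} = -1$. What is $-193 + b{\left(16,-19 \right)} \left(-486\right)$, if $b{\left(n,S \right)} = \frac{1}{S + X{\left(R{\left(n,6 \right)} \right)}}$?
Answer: $- \frac{29737}{178} + \frac{243 \sqrt{5}}{178} \approx -164.01$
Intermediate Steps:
$X{\left(T \right)} = \sqrt{6 + T}$
$b{\left(n,S \right)} = \frac{1}{S + \sqrt{5}}$ ($b{\left(n,S \right)} = \frac{1}{S + \sqrt{6 - 1}} = \frac{1}{S + \sqrt{5}}$)
$-193 + b{\left(16,-19 \right)} \left(-486\right) = -193 + \frac{1}{-19 + \sqrt{5}} \left(-486\right) = -193 - \frac{486}{-19 + \sqrt{5}}$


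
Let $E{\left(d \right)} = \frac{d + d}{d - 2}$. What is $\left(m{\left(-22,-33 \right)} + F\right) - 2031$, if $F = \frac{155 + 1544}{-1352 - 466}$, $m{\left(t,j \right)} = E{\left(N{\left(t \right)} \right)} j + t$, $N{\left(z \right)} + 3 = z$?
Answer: $- \frac{3845153}{1818} \approx -2115.0$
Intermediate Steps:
$N{\left(z \right)} = -3 + z$
$E{\left(d \right)} = \frac{2 d}{-2 + d}$
$m{\left(t,j \right)} = t + \frac{2 j \left(-3 + t\right)}{-5 + t}$ ($m{\left(t,j \right)} = \frac{2 \left(-3 + t\right)}{-2 + \left(-3 + t\right)} j + t = \frac{2 \left(-3 + t\right)}{-5 + t} j + t = \frac{2 j \left(-3 + t\right)}{-5 + t} + t = t + \frac{2 j \left(-3 + t\right)}{-5 + t}$)
$F = - \frac{1699}{1818}$ ($F = \frac{1699}{-1818} = 1699 \left(- \frac{1}{1818}\right) = - \frac{1699}{1818} \approx -0.93454$)
$\left(m{\left(-22,-33 \right)} + F\right) - 2031 = \left(\frac{- 22 \left(-5 - 22\right) + 2 \left(-33\right) \left(-3 - 22\right)}{-5 - 22} - \frac{1699}{1818}\right) - 2031 = \left(\frac{\left(-22\right) \left(-27\right) + 2 \left(-33\right) \left(-25\right)}{-27} - \frac{1699}{1818}\right) - 2031 = \left(- \frac{594 + 1650}{27} - \frac{1699}{1818}\right) - 2031 = \left(\left(- \frac{1}{27}\right) 2244 - \frac{1699}{1818}\right) - 2031 = \left(- \frac{748}{9} - \frac{1699}{1818}\right) - 2031 = - \frac{152795}{1818} - 2031 = - \frac{3845153}{1818}$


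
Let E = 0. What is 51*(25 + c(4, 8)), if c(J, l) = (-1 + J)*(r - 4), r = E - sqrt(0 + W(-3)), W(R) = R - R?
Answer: 663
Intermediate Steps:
W(R) = 0
r = 0 (r = 0 - sqrt(0 + 0) = 0 - sqrt(0) = 0 - 1*0 = 0 + 0 = 0)
c(J, l) = 4 - 4*J (c(J, l) = (-1 + J)*(0 - 4) = (-1 + J)*(-4) = 4 - 4*J)
51*(25 + c(4, 8)) = 51*(25 + (4 - 4*4)) = 51*(25 + (4 - 16)) = 51*(25 - 12) = 51*13 = 663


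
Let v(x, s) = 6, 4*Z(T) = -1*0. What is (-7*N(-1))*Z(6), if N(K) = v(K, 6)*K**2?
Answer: 0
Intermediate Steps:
Z(T) = 0 (Z(T) = (-1*0)/4 = (1/4)*0 = 0)
N(K) = 6*K**2
(-7*N(-1))*Z(6) = -42*(-1)**2*0 = -42*0 = 0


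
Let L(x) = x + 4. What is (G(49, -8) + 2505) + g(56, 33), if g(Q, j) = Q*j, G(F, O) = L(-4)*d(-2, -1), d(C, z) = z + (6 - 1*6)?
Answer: 4353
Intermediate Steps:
d(C, z) = z (d(C, z) = z + (6 - 6) = z + 0 = z)
L(x) = 4 + x
G(F, O) = 0 (G(F, O) = (4 - 4)*(-1) = 0*(-1) = 0)
(G(49, -8) + 2505) + g(56, 33) = (0 + 2505) + 56*33 = 2505 + 1848 = 4353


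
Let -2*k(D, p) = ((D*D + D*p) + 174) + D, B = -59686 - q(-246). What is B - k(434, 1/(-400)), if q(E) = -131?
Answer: 13970583/400 ≈ 34926.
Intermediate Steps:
B = -59555 (B = -59686 - 1*(-131) = -59686 + 131 = -59555)
k(D, p) = -87 - D/2 - D**2/2 - D*p/2 (k(D, p) = -(((D*D + D*p) + 174) + D)/2 = -(((D**2 + D*p) + 174) + D)/2 = -((174 + D**2 + D*p) + D)/2 = -(174 + D + D**2 + D*p)/2 = -87 - D/2 - D**2/2 - D*p/2)
B - k(434, 1/(-400)) = -59555 - (-87 - 1/2*434 - 1/2*434**2 - 1/2*434/(-400)) = -59555 - (-87 - 217 - 1/2*188356 - 1/2*434*(-1/400)) = -59555 - (-87 - 217 - 94178 + 217/400) = -59555 - 1*(-37792583/400) = -59555 + 37792583/400 = 13970583/400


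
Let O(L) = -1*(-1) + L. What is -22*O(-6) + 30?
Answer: 140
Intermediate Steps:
O(L) = 1 + L
-22*O(-6) + 30 = -22*(1 - 6) + 30 = -22*(-5) + 30 = 110 + 30 = 140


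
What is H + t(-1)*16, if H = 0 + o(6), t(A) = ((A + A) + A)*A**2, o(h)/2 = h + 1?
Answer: -34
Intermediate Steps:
o(h) = 2 + 2*h (o(h) = 2*(h + 1) = 2*(1 + h) = 2 + 2*h)
t(A) = 3*A**3 (t(A) = (2*A + A)*A**2 = (3*A)*A**2 = 3*A**3)
H = 14 (H = 0 + (2 + 2*6) = 0 + (2 + 12) = 0 + 14 = 14)
H + t(-1)*16 = 14 + (3*(-1)**3)*16 = 14 + (3*(-1))*16 = 14 - 3*16 = 14 - 48 = -34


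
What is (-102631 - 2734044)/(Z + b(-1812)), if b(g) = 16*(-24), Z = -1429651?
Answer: 567335/286007 ≈ 1.9836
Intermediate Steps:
b(g) = -384
(-102631 - 2734044)/(Z + b(-1812)) = (-102631 - 2734044)/(-1429651 - 384) = -2836675/(-1430035) = -2836675*(-1/1430035) = 567335/286007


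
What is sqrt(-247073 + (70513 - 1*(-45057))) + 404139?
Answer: 404139 + I*sqrt(131503) ≈ 4.0414e+5 + 362.63*I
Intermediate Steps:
sqrt(-247073 + (70513 - 1*(-45057))) + 404139 = sqrt(-247073 + (70513 + 45057)) + 404139 = sqrt(-247073 + 115570) + 404139 = sqrt(-131503) + 404139 = I*sqrt(131503) + 404139 = 404139 + I*sqrt(131503)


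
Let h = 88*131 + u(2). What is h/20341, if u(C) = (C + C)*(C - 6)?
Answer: 11512/20341 ≈ 0.56595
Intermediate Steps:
u(C) = 2*C*(-6 + C) (u(C) = (2*C)*(-6 + C) = 2*C*(-6 + C))
h = 11512 (h = 88*131 + 2*2*(-6 + 2) = 11528 + 2*2*(-4) = 11528 - 16 = 11512)
h/20341 = 11512/20341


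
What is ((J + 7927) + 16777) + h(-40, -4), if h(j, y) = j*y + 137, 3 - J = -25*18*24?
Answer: 35804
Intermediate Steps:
J = 10803 (J = 3 - (-25*18)*24 = 3 - (-450)*24 = 3 - 1*(-10800) = 3 + 10800 = 10803)
h(j, y) = 137 + j*y
((J + 7927) + 16777) + h(-40, -4) = ((10803 + 7927) + 16777) + (137 - 40*(-4)) = (18730 + 16777) + (137 + 160) = 35507 + 297 = 35804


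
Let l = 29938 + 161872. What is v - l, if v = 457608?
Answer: 265798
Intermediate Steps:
l = 191810
v - l = 457608 - 1*191810 = 457608 - 191810 = 265798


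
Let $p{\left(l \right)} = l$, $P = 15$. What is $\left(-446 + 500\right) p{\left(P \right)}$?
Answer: $810$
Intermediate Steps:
$\left(-446 + 500\right) p{\left(P \right)} = \left(-446 + 500\right) 15 = 54 \cdot 15 = 810$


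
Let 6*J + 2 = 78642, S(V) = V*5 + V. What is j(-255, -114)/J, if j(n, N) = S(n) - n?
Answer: -765/7864 ≈ -0.097279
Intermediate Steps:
S(V) = 6*V (S(V) = 5*V + V = 6*V)
J = 39320/3 (J = -1/3 + (1/6)*78642 = -1/3 + 13107 = 39320/3 ≈ 13107.)
j(n, N) = 5*n (j(n, N) = 6*n - n = 5*n)
j(-255, -114)/J = (5*(-255))/(39320/3) = -1275*3/39320 = -765/7864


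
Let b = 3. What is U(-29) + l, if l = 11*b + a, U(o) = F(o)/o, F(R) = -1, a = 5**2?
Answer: 1683/29 ≈ 58.034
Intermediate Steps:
a = 25
U(o) = -1/o
l = 58 (l = 11*3 + 25 = 33 + 25 = 58)
U(-29) + l = -1/(-29) + 58 = -1*(-1/29) + 58 = 1/29 + 58 = 1683/29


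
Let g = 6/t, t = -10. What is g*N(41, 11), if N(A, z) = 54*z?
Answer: -1782/5 ≈ -356.40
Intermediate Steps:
g = -⅗ (g = 6/(-10) = 6*(-⅒) = -⅗ ≈ -0.60000)
g*N(41, 11) = -162*11/5 = -⅗*594 = -1782/5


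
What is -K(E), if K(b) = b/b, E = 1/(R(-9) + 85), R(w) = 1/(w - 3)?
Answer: -1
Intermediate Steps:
R(w) = 1/(-3 + w)
E = 12/1019 (E = 1/(1/(-3 - 9) + 85) = 1/(1/(-12) + 85) = 1/(-1/12 + 85) = 1/(1019/12) = 12/1019 ≈ 0.011776)
K(b) = 1
-K(E) = -1*1 = -1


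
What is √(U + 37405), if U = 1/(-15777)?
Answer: 2*√258628278263/5259 ≈ 193.40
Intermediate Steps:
U = -1/15777 ≈ -6.3383e-5
√(U + 37405) = √(-1/15777 + 37405) = √(590138684/15777) = 2*√258628278263/5259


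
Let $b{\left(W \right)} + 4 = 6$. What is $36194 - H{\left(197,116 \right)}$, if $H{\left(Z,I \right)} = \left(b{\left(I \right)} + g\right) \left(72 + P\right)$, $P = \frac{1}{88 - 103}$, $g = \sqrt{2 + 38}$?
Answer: $\frac{540752}{15} - \frac{2158 \sqrt{10}}{15} \approx 35595.0$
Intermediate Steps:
$g = 2 \sqrt{10}$ ($g = \sqrt{40} = 2 \sqrt{10} \approx 6.3246$)
$b{\left(W \right)} = 2$ ($b{\left(W \right)} = -4 + 6 = 2$)
$P = - \frac{1}{15}$ ($P = \frac{1}{-15} = - \frac{1}{15} \approx -0.066667$)
$H{\left(Z,I \right)} = \frac{2158}{15} + \frac{2158 \sqrt{10}}{15}$ ($H{\left(Z,I \right)} = \left(2 + 2 \sqrt{10}\right) \left(72 - \frac{1}{15}\right) = \left(2 + 2 \sqrt{10}\right) \frac{1079}{15} = \frac{2158}{15} + \frac{2158 \sqrt{10}}{15}$)
$36194 - H{\left(197,116 \right)} = 36194 - \left(\frac{2158}{15} + \frac{2158 \sqrt{10}}{15}\right) = \frac{540752}{15} - \frac{2158 \sqrt{10}}{15}$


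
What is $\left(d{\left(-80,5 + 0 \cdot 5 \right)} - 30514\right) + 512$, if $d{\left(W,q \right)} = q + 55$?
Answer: $-29942$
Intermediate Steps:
$d{\left(W,q \right)} = 55 + q$
$\left(d{\left(-80,5 + 0 \cdot 5 \right)} - 30514\right) + 512 = \left(\left(55 + \left(5 + 0 \cdot 5\right)\right) - 30514\right) + 512 = \left(\left(55 + \left(5 + 0\right)\right) - 30514\right) + 512 = \left(\left(55 + 5\right) - 30514\right) + 512 = \left(60 - 30514\right) + 512 = -30454 + 512 = -29942$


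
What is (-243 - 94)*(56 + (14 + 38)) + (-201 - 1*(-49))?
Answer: -36548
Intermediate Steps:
(-243 - 94)*(56 + (14 + 38)) + (-201 - 1*(-49)) = -337*(56 + 52) + (-201 + 49) = -337*108 - 152 = -36396 - 152 = -36548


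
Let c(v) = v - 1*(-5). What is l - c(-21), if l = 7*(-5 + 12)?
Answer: 65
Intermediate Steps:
c(v) = 5 + v (c(v) = v + 5 = 5 + v)
l = 49 (l = 7*7 = 49)
l - c(-21) = 49 - (5 - 21) = 49 - 1*(-16) = 49 + 16 = 65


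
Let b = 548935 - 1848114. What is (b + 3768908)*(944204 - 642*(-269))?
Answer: 2758445259558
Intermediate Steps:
b = -1299179
(b + 3768908)*(944204 - 642*(-269)) = (-1299179 + 3768908)*(944204 - 642*(-269)) = 2469729*(944204 + 172698) = 2469729*1116902 = 2758445259558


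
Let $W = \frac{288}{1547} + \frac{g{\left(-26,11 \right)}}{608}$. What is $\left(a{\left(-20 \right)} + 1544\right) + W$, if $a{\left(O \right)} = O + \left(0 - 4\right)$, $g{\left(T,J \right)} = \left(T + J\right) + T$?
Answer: $\frac{1429787197}{940576} \approx 1520.1$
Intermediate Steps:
$g{\left(T,J \right)} = J + 2 T$ ($g{\left(T,J \right)} = \left(J + T\right) + T = J + 2 T$)
$a{\left(O \right)} = -4 + O$ ($a{\left(O \right)} = O - 4 = -4 + O$)
$W = \frac{111677}{940576}$ ($W = \frac{288}{1547} + \frac{11 + 2 \left(-26\right)}{608} = 288 \cdot \frac{1}{1547} + \left(11 - 52\right) \frac{1}{608} = \frac{288}{1547} - \frac{41}{608} = \frac{111677}{940576} \approx 0.11873$)
$\left(a{\left(-20 \right)} + 1544\right) + W = \left(\left(-4 - 20\right) + 1544\right) + \frac{111677}{940576} = \left(-24 + 1544\right) + \frac{111677}{940576} = 1520 + \frac{111677}{940576} = \frac{1429787197}{940576}$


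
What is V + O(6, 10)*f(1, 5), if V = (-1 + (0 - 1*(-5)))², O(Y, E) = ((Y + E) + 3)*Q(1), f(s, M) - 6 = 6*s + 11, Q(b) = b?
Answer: 453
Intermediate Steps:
f(s, M) = 17 + 6*s (f(s, M) = 6 + (6*s + 11) = 6 + (11 + 6*s) = 17 + 6*s)
O(Y, E) = 3 + E + Y (O(Y, E) = ((Y + E) + 3)*1 = ((E + Y) + 3)*1 = (3 + E + Y)*1 = 3 + E + Y)
V = 16 (V = (-1 + (0 + 5))² = (-1 + 5)² = 4² = 16)
V + O(6, 10)*f(1, 5) = 16 + (3 + 10 + 6)*(17 + 6*1) = 16 + 19*(17 + 6) = 16 + 19*23 = 16 + 437 = 453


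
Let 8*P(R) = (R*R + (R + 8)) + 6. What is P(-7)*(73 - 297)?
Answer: -1568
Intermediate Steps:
P(R) = 7/4 + R/8 + R**2/8 (P(R) = ((R*R + (R + 8)) + 6)/8 = ((R**2 + (8 + R)) + 6)/8 = ((8 + R + R**2) + 6)/8 = (14 + R + R**2)/8 = 7/4 + R/8 + R**2/8)
P(-7)*(73 - 297) = (7/4 + (1/8)*(-7) + (1/8)*(-7)**2)*(73 - 297) = (7/4 - 7/8 + (1/8)*49)*(-224) = (7/4 - 7/8 + 49/8)*(-224) = 7*(-224) = -1568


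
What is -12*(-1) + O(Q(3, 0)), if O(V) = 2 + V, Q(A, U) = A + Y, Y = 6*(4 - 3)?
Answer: 23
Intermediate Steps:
Y = 6 (Y = 6*1 = 6)
Q(A, U) = 6 + A (Q(A, U) = A + 6 = 6 + A)
-12*(-1) + O(Q(3, 0)) = -12*(-1) + (2 + (6 + 3)) = 12 + (2 + 9) = 12 + 11 = 23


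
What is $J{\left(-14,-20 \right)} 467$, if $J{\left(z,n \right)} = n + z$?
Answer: $-15878$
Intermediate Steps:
$J{\left(-14,-20 \right)} 467 = \left(-20 - 14\right) 467 = \left(-34\right) 467 = -15878$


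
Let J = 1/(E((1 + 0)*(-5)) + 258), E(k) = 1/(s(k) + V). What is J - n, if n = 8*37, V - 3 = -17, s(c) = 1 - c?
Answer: -610640/2063 ≈ -296.00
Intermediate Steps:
V = -14 (V = 3 - 17 = -14)
n = 296
E(k) = 1/(-13 - k) (E(k) = 1/((1 - k) - 14) = 1/(-13 - k))
J = 8/2063 (J = 1/(-1/(13 + (1 + 0)*(-5)) + 258) = 1/(-1/(13 + 1*(-5)) + 258) = 1/(-1/(13 - 5) + 258) = 1/(-1/8 + 258) = 1/(-1*⅛ + 258) = 1/(-⅛ + 258) = 1/(2063/8) = 8/2063 ≈ 0.0038778)
J - n = 8/2063 - 1*296 = 8/2063 - 296 = -610640/2063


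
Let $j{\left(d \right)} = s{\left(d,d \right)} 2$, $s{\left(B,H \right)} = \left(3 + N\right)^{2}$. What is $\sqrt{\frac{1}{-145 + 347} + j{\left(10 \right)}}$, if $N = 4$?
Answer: $\frac{\sqrt{3998994}}{202} \approx 9.8997$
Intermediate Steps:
$s{\left(B,H \right)} = 49$ ($s{\left(B,H \right)} = \left(3 + 4\right)^{2} = 7^{2} = 49$)
$j{\left(d \right)} = 98$ ($j{\left(d \right)} = 49 \cdot 2 = 98$)
$\sqrt{\frac{1}{-145 + 347} + j{\left(10 \right)}} = \sqrt{\frac{1}{-145 + 347} + 98} = \sqrt{\frac{1}{202} + 98} = \sqrt{\frac{19797}{202}} = \frac{\sqrt{3998994}}{202}$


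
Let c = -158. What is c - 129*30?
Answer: -4028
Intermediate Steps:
c - 129*30 = -158 - 129*30 = -158 - 3870 = -4028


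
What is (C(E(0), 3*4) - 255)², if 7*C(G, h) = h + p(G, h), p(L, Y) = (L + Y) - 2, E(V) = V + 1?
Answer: 3104644/49 ≈ 63360.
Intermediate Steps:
E(V) = 1 + V
p(L, Y) = -2 + L + Y
C(G, h) = -2/7 + G/7 + 2*h/7 (C(G, h) = (h + (-2 + G + h))/7 = (-2 + G + 2*h)/7 = -2/7 + G/7 + 2*h/7)
(C(E(0), 3*4) - 255)² = ((-2/7 + (1 + 0)/7 + 2*(3*4)/7) - 255)² = ((-2/7 + (⅐)*1 + (2/7)*12) - 255)² = ((-2/7 + ⅐ + 24/7) - 255)² = (23/7 - 255)² = (-1762/7)² = 3104644/49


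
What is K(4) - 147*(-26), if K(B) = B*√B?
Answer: 3830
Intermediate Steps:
K(B) = B^(3/2)
K(4) - 147*(-26) = 4^(3/2) - 147*(-26) = 8 + 3822 = 3830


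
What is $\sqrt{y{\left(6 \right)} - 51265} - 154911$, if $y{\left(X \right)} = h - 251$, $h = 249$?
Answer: $-154911 + i \sqrt{51267} \approx -1.5491 \cdot 10^{5} + 226.42 i$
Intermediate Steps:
$y{\left(X \right)} = -2$ ($y{\left(X \right)} = 249 - 251 = -2$)
$\sqrt{y{\left(6 \right)} - 51265} - 154911 = \sqrt{-2 - 51265} - 154911 = \sqrt{-51267} - 154911 = i \sqrt{51267} - 154911 = -154911 + i \sqrt{51267}$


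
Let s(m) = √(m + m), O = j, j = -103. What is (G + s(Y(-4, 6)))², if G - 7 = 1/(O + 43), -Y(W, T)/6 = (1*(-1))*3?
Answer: 606841/3600 ≈ 168.57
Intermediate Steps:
Y(W, T) = 18 (Y(W, T) = -6*1*(-1)*3 = -(-6)*3 = -6*(-3) = 18)
O = -103
s(m) = √2*√m (s(m) = √(2*m) = √2*√m)
G = 419/60 (G = 7 + 1/(-103 + 43) = 7 + 1/(-60) = 7 - 1/60 = 419/60 ≈ 6.9833)
(G + s(Y(-4, 6)))² = (419/60 + √2*√18)² = (419/60 + √2*(3*√2))² = (419/60 + 6)² = (779/60)² = 606841/3600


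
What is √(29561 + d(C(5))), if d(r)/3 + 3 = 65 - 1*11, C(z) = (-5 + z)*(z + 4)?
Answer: √29714 ≈ 172.38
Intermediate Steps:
C(z) = (-5 + z)*(4 + z)
d(r) = 153 (d(r) = -9 + 3*(65 - 1*11) = -9 + 3*(65 - 11) = -9 + 3*54 = -9 + 162 = 153)
√(29561 + d(C(5))) = √(29561 + 153) = √29714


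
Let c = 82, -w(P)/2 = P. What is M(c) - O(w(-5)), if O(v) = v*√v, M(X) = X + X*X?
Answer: 6806 - 10*√10 ≈ 6774.4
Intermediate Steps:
w(P) = -2*P
M(X) = X + X²
O(v) = v^(3/2)
M(c) - O(w(-5)) = 82*(1 + 82) - (-2*(-5))^(3/2) = 82*83 - 10^(3/2) = 6806 - 10*√10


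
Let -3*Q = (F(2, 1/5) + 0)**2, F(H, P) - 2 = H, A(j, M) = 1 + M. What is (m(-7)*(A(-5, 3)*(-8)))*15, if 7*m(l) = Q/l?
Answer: -2560/49 ≈ -52.245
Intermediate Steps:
F(H, P) = 2 + H
Q = -16/3 (Q = -((2 + 2) + 0)**2/3 = -(4 + 0)**2/3 = -1/3*4**2 = -1/3*16 = -16/3 ≈ -5.3333)
m(l) = -16/(21*l) (m(l) = (-16/(3*l))/7 = -16/(21*l))
(m(-7)*(A(-5, 3)*(-8)))*15 = ((-16/21/(-7))*((1 + 3)*(-8)))*15 = ((-16/21*(-1/7))*(4*(-8)))*15 = ((16/147)*(-32))*15 = -512/147*15 = -2560/49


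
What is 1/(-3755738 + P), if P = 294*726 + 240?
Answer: -1/3542054 ≈ -2.8232e-7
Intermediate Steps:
P = 213684 (P = 213444 + 240 = 213684)
1/(-3755738 + P) = 1/(-3755738 + 213684) = 1/(-3542054) = -1/3542054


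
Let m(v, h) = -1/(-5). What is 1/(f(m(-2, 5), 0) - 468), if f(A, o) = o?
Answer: -1/468 ≈ -0.0021368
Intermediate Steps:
m(v, h) = ⅕ (m(v, h) = -1*(-⅕) = ⅕)
1/(f(m(-2, 5), 0) - 468) = 1/(0 - 468) = 1/(-468) = -1/468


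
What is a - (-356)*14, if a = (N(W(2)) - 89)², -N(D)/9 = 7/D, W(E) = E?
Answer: 78017/4 ≈ 19504.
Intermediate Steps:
N(D) = -63/D
a = 58081/4 (a = (-63/2 - 89)² = (-241/2)² = 58081/4 ≈ 14520.)
a - (-356)*14 = 58081/4 - (-356)*14 = 58081/4 - 1*(-4984) = 58081/4 + 4984 = 78017/4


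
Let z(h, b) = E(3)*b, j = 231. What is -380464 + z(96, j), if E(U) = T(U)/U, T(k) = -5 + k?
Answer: -380618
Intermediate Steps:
E(U) = (-5 + U)/U
z(h, b) = -2*b/3 (z(h, b) = ((-5 + 3)/3)*b = ((1/3)*(-2))*b = -2*b/3)
-380464 + z(96, j) = -380464 - 2/3*231 = -380464 - 154 = -380618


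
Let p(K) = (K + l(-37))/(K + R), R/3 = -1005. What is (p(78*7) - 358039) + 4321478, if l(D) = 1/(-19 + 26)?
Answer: 68500112414/17283 ≈ 3.9634e+6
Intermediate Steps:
R = -3015 (R = 3*(-1005) = -3015)
l(D) = ⅐ (l(D) = 1/7 = ⅐)
p(K) = (⅐ + K)/(-3015 + K) (p(K) = (K + ⅐)/(K - 3015) = (⅐ + K)/(-3015 + K))
(p(78*7) - 358039) + 4321478 = ((⅐ + 78*7)/(-3015 + 78*7) - 358039) + 4321478 = ((⅐ + 546)/(-3015 + 546) - 358039) + 4321478 = ((3823/7)/(-2469) - 358039) + 4321478 = (-1/2469*3823/7 - 358039) + 4321478 = (-3823/17283 - 358039) + 4321478 = -6187991860/17283 + 4321478 = 68500112414/17283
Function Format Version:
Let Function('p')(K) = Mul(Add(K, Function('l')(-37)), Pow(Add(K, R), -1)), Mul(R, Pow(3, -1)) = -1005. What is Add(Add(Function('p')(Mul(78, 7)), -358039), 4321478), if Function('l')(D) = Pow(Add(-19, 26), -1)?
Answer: Rational(68500112414, 17283) ≈ 3.9634e+6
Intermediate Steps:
R = -3015 (R = Mul(3, -1005) = -3015)
Function('l')(D) = Rational(1, 7) (Function('l')(D) = Pow(7, -1) = Rational(1, 7))
Function('p')(K) = Mul(Pow(Add(-3015, K), -1), Add(Rational(1, 7), K)) (Function('p')(K) = Mul(Add(K, Rational(1, 7)), Pow(Add(K, -3015), -1)) = Mul(Add(Rational(1, 7), K), Pow(Add(-3015, K), -1)) = Mul(Pow(Add(-3015, K), -1), Add(Rational(1, 7), K)))
Add(Add(Function('p')(Mul(78, 7)), -358039), 4321478) = Add(Add(Mul(Pow(Add(-3015, Mul(78, 7)), -1), Add(Rational(1, 7), Mul(78, 7))), -358039), 4321478) = Add(Add(Mul(Pow(Add(-3015, 546), -1), Add(Rational(1, 7), 546)), -358039), 4321478) = Add(Add(Mul(Pow(-2469, -1), Rational(3823, 7)), -358039), 4321478) = Add(Add(Mul(Rational(-1, 2469), Rational(3823, 7)), -358039), 4321478) = Add(Add(Rational(-3823, 17283), -358039), 4321478) = Add(Rational(-6187991860, 17283), 4321478) = Rational(68500112414, 17283)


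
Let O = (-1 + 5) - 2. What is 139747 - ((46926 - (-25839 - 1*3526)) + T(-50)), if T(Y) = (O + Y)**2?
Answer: 61152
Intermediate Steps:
O = 2 (O = 4 - 2 = 2)
T(Y) = (2 + Y)**2
139747 - ((46926 - (-25839 - 1*3526)) + T(-50)) = 139747 - ((46926 - (-25839 - 1*3526)) + (2 - 50)**2) = 139747 - ((46926 - (-25839 - 3526)) + (-48)**2) = 139747 - ((46926 - 1*(-29365)) + 2304) = 139747 - ((46926 + 29365) + 2304) = 139747 - (76291 + 2304) = 139747 - 1*78595 = 139747 - 78595 = 61152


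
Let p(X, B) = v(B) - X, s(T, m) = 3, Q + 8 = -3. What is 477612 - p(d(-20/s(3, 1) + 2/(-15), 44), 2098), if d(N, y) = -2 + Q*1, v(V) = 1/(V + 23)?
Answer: 1012987478/2121 ≈ 4.7760e+5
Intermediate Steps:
Q = -11 (Q = -8 - 3 = -11)
v(V) = 1/(23 + V)
d(N, y) = -13 (d(N, y) = -2 - 11*1 = -2 - 11 = -13)
p(X, B) = 1/(23 + B) - X
477612 - p(d(-20/s(3, 1) + 2/(-15), 44), 2098) = 477612 - (1 - 1*(-13)*(23 + 2098))/(23 + 2098) = 477612 - (1 - 1*(-13)*2121)/2121 = 477612 - (1 + 27573)/2121 = 477612 - 27574/2121 = 1012987478/2121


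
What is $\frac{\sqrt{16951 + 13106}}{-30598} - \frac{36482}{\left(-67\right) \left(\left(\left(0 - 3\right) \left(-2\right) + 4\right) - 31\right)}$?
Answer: $- \frac{36482}{1407} - \frac{\sqrt{30057}}{30598} \approx -25.935$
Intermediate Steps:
$\frac{\sqrt{16951 + 13106}}{-30598} - \frac{36482}{\left(-67\right) \left(\left(\left(0 - 3\right) \left(-2\right) + 4\right) - 31\right)} = \sqrt{30057} \left(- \frac{1}{30598}\right) - \frac{36482}{\left(-67\right) \left(\left(\left(-3\right) \left(-2\right) + 4\right) - 31\right)} = - \frac{\sqrt{30057}}{30598} - \frac{36482}{\left(-67\right) \left(\left(6 + 4\right) - 31\right)} = - \frac{\sqrt{30057}}{30598} - \frac{36482}{\left(-67\right) \left(10 - 31\right)} = - \frac{\sqrt{30057}}{30598} - \frac{36482}{\left(-67\right) \left(-21\right)} = - \frac{\sqrt{30057}}{30598} - \frac{36482}{1407} = - \frac{36482}{1407} - \frac{\sqrt{30057}}{30598}$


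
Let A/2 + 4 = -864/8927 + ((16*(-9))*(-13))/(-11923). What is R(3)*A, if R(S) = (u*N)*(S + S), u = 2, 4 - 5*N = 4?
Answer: 0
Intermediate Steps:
N = 0 (N = 4/5 - 1/5*4 = 4/5 - 4/5 = 0)
A = -905518600/106436621 (A = -8 + 2*(-864/8927 + ((16*(-9))*(-13))/(-11923)) = -8 + 2*(-864*1/8927 - 144*(-13)*(-1/11923)) = -8 + 2*(-864/8927 + 1872*(-1/11923)) = -8 + 2*(-864/8927 - 1872/11923) = -8 + 2*(-27012816/106436621) = -8 - 54025632/106436621 = -905518600/106436621 ≈ -8.5076)
R(S) = 0 (R(S) = (2*0)*(S + S) = 0*(2*S) = 0)
R(3)*A = 0*(-905518600/106436621) = 0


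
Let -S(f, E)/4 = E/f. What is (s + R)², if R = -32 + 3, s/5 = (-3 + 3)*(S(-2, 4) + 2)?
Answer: 841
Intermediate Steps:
S(f, E) = -4*E/f
s = 0 (s = 5*((-3 + 3)*(-4*4/(-2) + 2)) = 5*(0*(-4*4*(-½) + 2)) = 5*(0*(8 + 2)) = 5*(0*10) = 5*0 = 0)
R = -29
(s + R)² = (0 - 29)² = (-29)² = 841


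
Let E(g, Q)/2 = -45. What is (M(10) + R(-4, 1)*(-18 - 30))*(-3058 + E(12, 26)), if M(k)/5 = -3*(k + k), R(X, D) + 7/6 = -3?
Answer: 314800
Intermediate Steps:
R(X, D) = -25/6 (R(X, D) = -7/6 - 3 = -25/6)
M(k) = -30*k (M(k) = 5*(-3*(k + k)) = 5*(-6*k) = -30*k)
E(g, Q) = -90 (E(g, Q) = 2*(-45) = -90)
(M(10) + R(-4, 1)*(-18 - 30))*(-3058 + E(12, 26)) = (-30*10 - 25*(-18 - 30)/6)*(-3058 - 90) = (-300 - 25/6*(-48))*(-3148) = (-300 + 200)*(-3148) = -100*(-3148) = 314800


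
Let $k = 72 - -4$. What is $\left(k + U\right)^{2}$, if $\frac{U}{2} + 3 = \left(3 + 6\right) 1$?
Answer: $7744$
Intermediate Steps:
$k = 76$ ($k = 72 + 4 = 76$)
$U = 12$ ($U = -6 + 2 \left(3 + 6\right) 1 = -6 + 2 \cdot 9 \cdot 1 = -6 + 2 \cdot 9 = -6 + 18 = 12$)
$\left(k + U\right)^{2} = \left(76 + 12\right)^{2} = 88^{2} = 7744$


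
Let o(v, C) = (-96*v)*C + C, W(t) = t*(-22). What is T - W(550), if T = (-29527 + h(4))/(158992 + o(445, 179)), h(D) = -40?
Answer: 90601308467/7487709 ≈ 12100.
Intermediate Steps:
W(t) = -22*t
o(v, C) = C - 96*C*v (o(v, C) = -96*C*v + C = C - 96*C*v)
T = 29567/7487709 (T = (-29527 - 40)/(158992 + 179*(1 - 96*445)) = -29567/(158992 + 179*(1 - 42720)) = -29567/(158992 + 179*(-42719)) = -29567/(158992 - 7646701) = -29567/(-7487709) = -29567*(-1/7487709) = 29567/7487709 ≈ 0.0039487)
T - W(550) = 29567/7487709 - (-22)*550 = 29567/7487709 - 1*(-12100) = 29567/7487709 + 12100 = 90601308467/7487709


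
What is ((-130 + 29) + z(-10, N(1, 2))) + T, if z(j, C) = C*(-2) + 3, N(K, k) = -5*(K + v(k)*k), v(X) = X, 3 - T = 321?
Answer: -366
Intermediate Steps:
T = -318 (T = 3 - 1*321 = 3 - 321 = -318)
N(K, k) = -5*K - 5*k**2 (N(K, k) = -5*(K + k*k) = -5*(K + k**2) = -5*K - 5*k**2)
z(j, C) = 3 - 2*C (z(j, C) = -2*C + 3 = 3 - 2*C)
((-130 + 29) + z(-10, N(1, 2))) + T = ((-130 + 29) + (3 - 2*(-5*1 - 5*2**2))) - 318 = (-101 + (3 - 2*(-5 - 5*4))) - 318 = (-101 + (3 - 2*(-5 - 20))) - 318 = (-101 + (3 - 2*(-25))) - 318 = (-101 + (3 + 50)) - 318 = (-101 + 53) - 318 = -48 - 318 = -366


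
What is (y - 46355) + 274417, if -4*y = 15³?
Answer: 908873/4 ≈ 2.2722e+5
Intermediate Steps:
y = -3375/4 (y = -¼*15³ = -¼*3375 = -3375/4 ≈ -843.75)
(y - 46355) + 274417 = (-3375/4 - 46355) + 274417 = -188795/4 + 274417 = 908873/4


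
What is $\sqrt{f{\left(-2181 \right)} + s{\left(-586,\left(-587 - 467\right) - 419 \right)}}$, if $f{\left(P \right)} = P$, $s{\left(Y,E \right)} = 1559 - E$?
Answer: $\sqrt{851} \approx 29.172$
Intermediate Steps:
$\sqrt{f{\left(-2181 \right)} + s{\left(-586,\left(-587 - 467\right) - 419 \right)}} = \sqrt{-2181 + \left(1559 - \left(\left(-587 - 467\right) - 419\right)\right)} = \sqrt{-2181 + \left(1559 - \left(-1054 - 419\right)\right)} = \sqrt{-2181 + \left(1559 - -1473\right)} = \sqrt{-2181 + \left(1559 + 1473\right)} = \sqrt{-2181 + 3032} = \sqrt{851}$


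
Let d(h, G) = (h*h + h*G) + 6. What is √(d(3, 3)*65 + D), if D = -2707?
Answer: I*√1147 ≈ 33.867*I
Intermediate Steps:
d(h, G) = 6 + h² + G*h (d(h, G) = (h² + G*h) + 6 = 6 + h² + G*h)
√(d(3, 3)*65 + D) = √((6 + 3² + 3*3)*65 - 2707) = √((6 + 9 + 9)*65 - 2707) = √(24*65 - 2707) = √(1560 - 2707) = √(-1147) = I*√1147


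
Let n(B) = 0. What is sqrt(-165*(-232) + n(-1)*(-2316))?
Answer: 2*sqrt(9570) ≈ 195.65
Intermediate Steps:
sqrt(-165*(-232) + n(-1)*(-2316)) = sqrt(-165*(-232) + 0*(-2316)) = sqrt(38280 + 0) = sqrt(38280) = 2*sqrt(9570)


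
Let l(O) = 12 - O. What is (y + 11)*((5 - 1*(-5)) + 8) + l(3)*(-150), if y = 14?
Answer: -900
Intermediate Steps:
(y + 11)*((5 - 1*(-5)) + 8) + l(3)*(-150) = (14 + 11)*((5 - 1*(-5)) + 8) + (12 - 1*3)*(-150) = 25*((5 + 5) + 8) + (12 - 3)*(-150) = 25*(10 + 8) + 9*(-150) = 25*18 - 1350 = 450 - 1350 = -900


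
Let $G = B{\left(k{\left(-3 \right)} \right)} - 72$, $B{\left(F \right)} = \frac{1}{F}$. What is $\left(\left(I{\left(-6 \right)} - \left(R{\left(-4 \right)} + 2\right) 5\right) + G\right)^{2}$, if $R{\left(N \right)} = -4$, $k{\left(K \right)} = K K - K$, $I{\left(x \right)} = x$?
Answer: $\frac{664225}{144} \approx 4612.7$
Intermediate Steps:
$k{\left(K \right)} = K^{2} - K$
$G = - \frac{863}{12}$ ($G = \frac{1}{\left(-3\right) \left(-1 - 3\right)} - 72 = \frac{1}{\left(-3\right) \left(-4\right)} - 72 = \frac{1}{12} - 72 = - \frac{863}{12} \approx -71.917$)
$\left(\left(I{\left(-6 \right)} - \left(R{\left(-4 \right)} + 2\right) 5\right) + G\right)^{2} = \left(\left(-6 - \left(-4 + 2\right) 5\right) - \frac{863}{12}\right)^{2} = \left(\left(-6 - \left(-2\right) 5\right) - \frac{863}{12}\right)^{2} = \left(\left(-6 - -10\right) - \frac{863}{12}\right)^{2} = \left(\left(-6 + 10\right) - \frac{863}{12}\right)^{2} = \left(4 - \frac{863}{12}\right)^{2} = \left(- \frac{815}{12}\right)^{2} = \frac{664225}{144}$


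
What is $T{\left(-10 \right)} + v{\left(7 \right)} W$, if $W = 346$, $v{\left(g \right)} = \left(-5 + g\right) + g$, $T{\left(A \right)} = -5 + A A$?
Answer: $3209$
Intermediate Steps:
$T{\left(A \right)} = -5 + A^{2}$
$v{\left(g \right)} = -5 + 2 g$
$T{\left(-10 \right)} + v{\left(7 \right)} W = \left(-5 + \left(-10\right)^{2}\right) + \left(-5 + 2 \cdot 7\right) 346 = \left(-5 + 100\right) + \left(-5 + 14\right) 346 = 95 + 9 \cdot 346 = 95 + 3114 = 3209$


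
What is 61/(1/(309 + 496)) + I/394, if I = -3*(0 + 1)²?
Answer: 19347367/394 ≈ 49105.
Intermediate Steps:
I = -3 (I = -3*1² = -3*1 = -3)
61/(1/(309 + 496)) + I/394 = 61/(1/(309 + 496)) - 3/394 = 61/(1/805) - 3*1/394 = 61/(1/805) - 3/394 = 61*805 - 3/394 = 49105 - 3/394 = 19347367/394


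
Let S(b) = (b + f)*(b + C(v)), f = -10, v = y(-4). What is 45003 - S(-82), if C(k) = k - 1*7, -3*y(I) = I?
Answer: 110813/3 ≈ 36938.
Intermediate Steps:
y(I) = -I/3
v = 4/3 (v = -⅓*(-4) = 4/3 ≈ 1.3333)
C(k) = -7 + k (C(k) = k - 7 = -7 + k)
S(b) = (-10 + b)*(-17/3 + b) (S(b) = (b - 10)*(b + (-7 + 4/3)) = (-10 + b)*(b - 17/3) = (-10 + b)*(-17/3 + b))
45003 - S(-82) = 45003 - (170/3 + (-82)² - 47/3*(-82)) = 45003 - (170/3 + 6724 + 3854/3) = 45003 - 1*24196/3 = 45003 - 24196/3 = 110813/3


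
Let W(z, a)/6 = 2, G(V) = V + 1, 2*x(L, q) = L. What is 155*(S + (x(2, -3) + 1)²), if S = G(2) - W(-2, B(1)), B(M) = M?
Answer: -775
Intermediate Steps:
x(L, q) = L/2
G(V) = 1 + V
W(z, a) = 12 (W(z, a) = 6*2 = 12)
S = -9 (S = (1 + 2) - 1*12 = 3 - 12 = -9)
155*(S + (x(2, -3) + 1)²) = 155*(-9 + ((½)*2 + 1)²) = 155*(-9 + (1 + 1)²) = 155*(-9 + 2²) = 155*(-9 + 4) = 155*(-5) = -775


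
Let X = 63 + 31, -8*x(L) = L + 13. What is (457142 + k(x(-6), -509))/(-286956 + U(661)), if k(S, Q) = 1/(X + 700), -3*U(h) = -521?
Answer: -1088912247/683115518 ≈ -1.5940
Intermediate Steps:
x(L) = -13/8 - L/8 (x(L) = -(L + 13)/8 = -(13 + L)/8 = -13/8 - L/8)
U(h) = 521/3 (U(h) = -⅓*(-521) = 521/3)
X = 94
k(S, Q) = 1/794 (k(S, Q) = 1/(94 + 700) = 1/794)
(457142 + k(x(-6), -509))/(-286956 + U(661)) = (457142 + 1/794)/(-286956 + 521/3) = 362970749/(794*(-860347/3)) = (362970749/794)*(-3/860347) = -1088912247/683115518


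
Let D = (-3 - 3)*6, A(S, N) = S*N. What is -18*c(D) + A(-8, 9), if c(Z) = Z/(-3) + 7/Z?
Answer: -569/2 ≈ -284.50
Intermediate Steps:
A(S, N) = N*S
D = -36 (D = -6*6 = -36)
c(Z) = 7/Z - Z/3 (c(Z) = Z*(-⅓) + 7/Z = -Z/3 + 7/Z = 7/Z - Z/3)
-18*c(D) + A(-8, 9) = -18*(7/(-36) - ⅓*(-36)) + 9*(-8) = -18*(7*(-1/36) + 12) - 72 = -18*(-7/36 + 12) - 72 = -18*425/36 - 72 = -425/2 - 72 = -569/2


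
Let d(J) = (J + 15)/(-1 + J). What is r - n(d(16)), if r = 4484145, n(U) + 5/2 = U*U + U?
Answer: 2017863523/450 ≈ 4.4841e+6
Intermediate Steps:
d(J) = (15 + J)/(-1 + J)
n(U) = -5/2 + U + U² (n(U) = -5/2 + (U*U + U) = -5/2 + (U² + U) = -5/2 + (U + U²) = -5/2 + U + U²)
r - n(d(16)) = 4484145 - (-5/2 + (15 + 16)/(-1 + 16) + ((15 + 16)/(-1 + 16))²) = 4484145 - (-5/2 + 31/15 + (31/15)²) = 4484145 - (-5/2 + 31/15 + 961/225) = 4484145 - 1*1727/450 = 4484145 - 1727/450 = 2017863523/450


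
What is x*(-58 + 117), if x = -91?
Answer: -5369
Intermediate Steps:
x*(-58 + 117) = -91*(-58 + 117) = -91*59 = -5369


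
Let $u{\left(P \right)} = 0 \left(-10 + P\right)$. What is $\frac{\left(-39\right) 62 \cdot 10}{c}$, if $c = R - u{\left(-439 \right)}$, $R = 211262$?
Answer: $- \frac{12090}{105631} \approx -0.11445$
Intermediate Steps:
$u{\left(P \right)} = 0$
$c = 211262$ ($c = 211262 - 0 = 211262 + 0 = 211262$)
$\frac{\left(-39\right) 62 \cdot 10}{c} = \frac{\left(-39\right) 62 \cdot 10}{211262} = \left(-2418\right) 10 \cdot \frac{1}{211262} = \left(-24180\right) \frac{1}{211262} = - \frac{12090}{105631}$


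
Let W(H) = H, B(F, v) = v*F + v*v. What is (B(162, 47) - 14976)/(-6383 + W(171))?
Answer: 5153/6212 ≈ 0.82952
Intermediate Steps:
B(F, v) = v² + F*v (B(F, v) = F*v + v² = v² + F*v)
(B(162, 47) - 14976)/(-6383 + W(171)) = (47*(162 + 47) - 14976)/(-6383 + 171) = (47*209 - 14976)/(-6212) = (9823 - 14976)*(-1/6212) = -5153*(-1/6212) = 5153/6212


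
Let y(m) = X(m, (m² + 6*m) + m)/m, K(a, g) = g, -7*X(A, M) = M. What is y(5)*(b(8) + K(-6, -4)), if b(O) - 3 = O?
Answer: -12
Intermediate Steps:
X(A, M) = -M/7
b(O) = 3 + O
y(m) = (-m - m²/7)/m (y(m) = (-((m² + 6*m) + m)/7)/m = (-(m² + 7*m)/7)/m = (-m - m²/7)/m)
y(5)*(b(8) + K(-6, -4)) = (-1 - ⅐*5)*((3 + 8) - 4) = (-1 - 5/7)*(11 - 4) = -12/7*7 = -12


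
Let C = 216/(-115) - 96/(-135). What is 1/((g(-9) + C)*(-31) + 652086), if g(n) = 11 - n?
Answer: 1035/674304758 ≈ 1.5349e-6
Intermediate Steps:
C = -1208/1035 (C = 216*(-1/115) - 96*(-1/135) = -216/115 + 32/45 = -1208/1035 ≈ -1.1672)
1/((g(-9) + C)*(-31) + 652086) = 1/(((11 - 1*(-9)) - 1208/1035)*(-31) + 652086) = 1/(((11 + 9) - 1208/1035)*(-31) + 652086) = 1/((20 - 1208/1035)*(-31) + 652086) = 1/((19492/1035)*(-31) + 652086) = 1/(-604252/1035 + 652086) = 1/(674304758/1035) = 1035/674304758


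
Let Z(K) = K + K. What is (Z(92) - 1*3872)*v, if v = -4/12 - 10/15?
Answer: 3688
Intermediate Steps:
Z(K) = 2*K
v = -1 (v = -4*1/12 - 10*1/15 = -1/3 - 2/3 = -1)
(Z(92) - 1*3872)*v = (2*92 - 1*3872)*(-1) = (184 - 3872)*(-1) = -3688*(-1) = 3688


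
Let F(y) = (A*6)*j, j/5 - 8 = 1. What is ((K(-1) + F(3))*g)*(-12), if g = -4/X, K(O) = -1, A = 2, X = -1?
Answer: -25872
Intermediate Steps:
j = 45 (j = 40 + 5*1 = 40 + 5 = 45)
F(y) = 540 (F(y) = (2*6)*45 = 12*45 = 540)
g = 4 (g = -4/(-1) = -4*(-1) = 4)
((K(-1) + F(3))*g)*(-12) = ((-1 + 540)*4)*(-12) = (539*4)*(-12) = 2156*(-12) = -25872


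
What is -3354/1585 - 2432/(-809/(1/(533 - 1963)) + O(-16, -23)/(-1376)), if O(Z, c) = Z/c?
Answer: -7682545469246/3626937841515 ≈ -2.1182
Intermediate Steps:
-3354/1585 - 2432/(-809/(1/(533 - 1963)) + O(-16, -23)/(-1376)) = -3354/1585 - 2432/(-809/(1/(533 - 1963)) - 16/(-23)/(-1376)) = -3354*1/1585 - 2432/(-809/(1/(-1430)) - 16*(-1/23)*(-1/1376)) = -3354/1585 - 2432/(-809/(-1/1430) + (16/23)*(-1/1376)) = -3354/1585 - 2432/(-809*(-1430) - 1/1978) = -3354/1585 - 2432/(1156870 - 1/1978) = -3354/1585 - 2432/2288288859/1978 = -3354/1585 - 2432*1978/2288288859 = -3354/1585 - 4810496/2288288859 = -7682545469246/3626937841515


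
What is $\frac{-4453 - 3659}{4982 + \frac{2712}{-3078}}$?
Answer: $- \frac{2080728}{1277657} \approx -1.6285$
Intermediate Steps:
$\frac{-4453 - 3659}{4982 + \frac{2712}{-3078}} = - \frac{8112}{4982 + 2712 \left(- \frac{1}{3078}\right)} = - \frac{8112}{4982 - \frac{452}{513}} = - \frac{8112}{\frac{2555314}{513}} = \left(-8112\right) \frac{513}{2555314} = - \frac{2080728}{1277657}$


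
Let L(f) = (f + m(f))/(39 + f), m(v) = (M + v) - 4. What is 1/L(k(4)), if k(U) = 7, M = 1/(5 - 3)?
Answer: 92/21 ≈ 4.3810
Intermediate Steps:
M = 1/2 ≈ 0.50000
m(v) = -7/2 + v (m(v) = (1/2 + v) - 4 = -7/2 + v)
L(f) = (-7/2 + 2*f)/(39 + f) (L(f) = (f + (-7/2 + f))/(39 + f) = (-7/2 + 2*f)/(39 + f))
1/L(k(4)) = 1/((-7 + 4*7)/(2*(39 + 7))) = 1/((1/2)*(-7 + 28)/46) = 1/((1/2)*(1/46)*21) = 1/(21/92) = 92/21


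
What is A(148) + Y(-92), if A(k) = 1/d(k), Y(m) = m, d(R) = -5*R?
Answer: -68081/740 ≈ -92.001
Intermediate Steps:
A(k) = -1/(5*k) (A(k) = 1/(-5*k) = -1/(5*k))
A(148) + Y(-92) = -⅕/148 - 92 = -⅕*1/148 - 92 = -1/740 - 92 = -68081/740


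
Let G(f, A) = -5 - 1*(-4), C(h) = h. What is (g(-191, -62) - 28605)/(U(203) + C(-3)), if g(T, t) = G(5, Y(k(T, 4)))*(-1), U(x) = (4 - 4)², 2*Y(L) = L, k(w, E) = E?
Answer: 28604/3 ≈ 9534.7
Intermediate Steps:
Y(L) = L/2
G(f, A) = -1 (G(f, A) = -5 + 4 = -1)
U(x) = 0 (U(x) = 0² = 0)
g(T, t) = 1 (g(T, t) = -1*(-1) = 1)
(g(-191, -62) - 28605)/(U(203) + C(-3)) = (1 - 28605)/(0 - 3) = -28604/(-3) = -28604*(-⅓) = 28604/3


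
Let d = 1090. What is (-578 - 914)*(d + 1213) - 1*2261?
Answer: -3438337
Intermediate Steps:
(-578 - 914)*(d + 1213) - 1*2261 = (-578 - 914)*(1090 + 1213) - 1*2261 = -1492*2303 - 2261 = -3436076 - 2261 = -3438337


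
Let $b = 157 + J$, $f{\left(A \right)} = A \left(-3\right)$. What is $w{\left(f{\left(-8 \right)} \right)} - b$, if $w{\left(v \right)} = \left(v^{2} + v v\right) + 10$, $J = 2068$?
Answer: $-1063$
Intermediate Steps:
$f{\left(A \right)} = - 3 A$
$w{\left(v \right)} = 10 + 2 v^{2}$ ($w{\left(v \right)} = \left(v^{2} + v^{2}\right) + 10 = 2 v^{2} + 10 = 10 + 2 v^{2}$)
$b = 2225$ ($b = 157 + 2068 = 2225$)
$w{\left(f{\left(-8 \right)} \right)} - b = \left(10 + 2 \left(\left(-3\right) \left(-8\right)\right)^{2}\right) - 2225 = \left(10 + 2 \cdot 24^{2}\right) - 2225 = \left(10 + 2 \cdot 576\right) - 2225 = \left(10 + 1152\right) - 2225 = 1162 - 2225 = -1063$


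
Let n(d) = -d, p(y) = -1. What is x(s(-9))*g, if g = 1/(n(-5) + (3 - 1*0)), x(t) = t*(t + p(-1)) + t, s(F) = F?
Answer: 81/8 ≈ 10.125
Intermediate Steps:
x(t) = t + t*(-1 + t) (x(t) = t*(t - 1) + t = t*(-1 + t) + t = t + t*(-1 + t))
g = 1/8 (g = 1/(-1*(-5) + (3 - 1*0)) = 1/(5 + (3 + 0)) = 1/(5 + 3) = 1/8 ≈ 0.12500)
x(s(-9))*g = (-9)**2*(1/8) = 81*(1/8) = 81/8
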